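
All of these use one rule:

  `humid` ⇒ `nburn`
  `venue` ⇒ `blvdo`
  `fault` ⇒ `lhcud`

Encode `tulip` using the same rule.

Each letter shifts forward by (position + 6), i.e. 6, 7, 8, … — the shift grows by one for each successive letter.
For tulip: t+6=z, u+7=b, l+8=t, i+9=r, p+10=z.

zbtrz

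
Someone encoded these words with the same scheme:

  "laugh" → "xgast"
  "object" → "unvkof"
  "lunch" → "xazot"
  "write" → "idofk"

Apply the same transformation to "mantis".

ygzfoe

Two shifts are in play — +6 for a/e/i/o/u, +12 for every other letter.
On mantis: m(cons)+12=y, a(vowel)+6=g, n(cons)+12=z, t(cons)+12=f, i(vowel)+6=o, s(cons)+12=e.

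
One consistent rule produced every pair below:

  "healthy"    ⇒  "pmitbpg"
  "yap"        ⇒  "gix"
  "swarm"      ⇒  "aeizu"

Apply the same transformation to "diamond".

Compare letters: h→p is +8, e→m is +8, a→i is +8 — a constant shift. Each letter is shifted forward by 8 in the alphabet (a Caesar shift of +8).
On diamond: d+8=l, i+8=q, a+8=i, m+8=u, o+8=w, n+8=v, d+8=l.

lqiuwvl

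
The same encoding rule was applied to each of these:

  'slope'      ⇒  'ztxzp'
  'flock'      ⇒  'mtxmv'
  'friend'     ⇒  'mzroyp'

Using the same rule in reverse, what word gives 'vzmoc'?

order

In slope: s→z is +7, l→t is +8, o→x is +9, p→z is +10 — the shift increases by 1 each position. The shift increases by 1 at each position, starting from +7: 7, 8, 9, ….
Decoding vzmoc: v−7=o, z−8=r, m−9=d, o−10=e, c−11=r.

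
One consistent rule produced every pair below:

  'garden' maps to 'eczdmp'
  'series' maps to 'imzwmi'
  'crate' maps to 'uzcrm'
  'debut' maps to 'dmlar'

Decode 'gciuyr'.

This is an affine cipher: with a=0,…,z=25, each position x becomes (9x+2) mod 26.
Decoding gciuyr: g(6)→3·(6−2)≡12=m; c(2)→3·(2−2)≡0=a; i(8)→3·(8−2)≡18=s; u(20)→3·(20−2)≡2=c; y(24)→3·(24−2)≡14=o; r(17)→3·(17−2)≡19=t (all mod 26).

mascot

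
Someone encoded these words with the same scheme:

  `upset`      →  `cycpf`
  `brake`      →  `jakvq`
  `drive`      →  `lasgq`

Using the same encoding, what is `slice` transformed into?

In upset: u→c is +8, p→y is +9, s→c is +10, e→p is +11 — the shift increases by 1 each position. The shift increases by 1 at each position, starting from +8: 8, 9, 10, ….
Applying it to slice: s+8=a, l+9=u, i+10=s, c+11=n, e+12=q.

ausnq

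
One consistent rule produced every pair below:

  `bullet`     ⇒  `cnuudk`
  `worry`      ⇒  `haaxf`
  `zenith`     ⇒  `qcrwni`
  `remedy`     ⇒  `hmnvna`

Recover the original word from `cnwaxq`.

hornet

Read the word backwards and shift each letter +9.
Decoding cnwaxq: shift back: c−9=t, n−9=e, w−9=n, a−9=r, x−9=o, q−9=h → tenroh; then reverse → hornet.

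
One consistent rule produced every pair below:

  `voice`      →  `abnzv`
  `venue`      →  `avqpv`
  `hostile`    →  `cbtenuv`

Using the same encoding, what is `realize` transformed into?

ivdunsv

v(21)→a(0) and o(14)→b(1) fit y≡11x+3 (mod 26); the inverse of 11 mod 26 is 19. Treating letters as 0–25, the rule is x ↦ 11x + 3 (mod 26).
On realize: r(17)→11·17+3≡8=i; e(4)→11·4+3≡21=v; a(0)→11·0+3≡3=d; l(11)→11·11+3≡20=u; i(8)→11·8+3≡13=n; z(25)→11·25+3≡18=s; e(4)→11·4+3≡21=v (all mod 26).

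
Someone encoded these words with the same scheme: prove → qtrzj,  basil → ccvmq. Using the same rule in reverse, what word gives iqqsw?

honor

In prove: p→q is +1, r→t is +2, o→r is +3, v→z is +4 — the shift increases by 1 each position. The shift increases by 1 at each position, starting from +1: 1, 2, 3, ….
Reversing it on iqqsw: i−1=h, q−2=o, q−3=n, s−4=o, w−5=r.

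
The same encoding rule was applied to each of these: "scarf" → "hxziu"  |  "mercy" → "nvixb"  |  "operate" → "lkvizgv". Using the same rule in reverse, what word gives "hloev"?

Each pair mirrors across the alphabet (s↔h, c↔x, a↔z): positions sum to 25. Letters are reflected about the middle of the alphabet (position → 25−position): Atbash.
Reversing it on hloev: h↔s, l↔o, o↔l, e↔v, v↔e.

solve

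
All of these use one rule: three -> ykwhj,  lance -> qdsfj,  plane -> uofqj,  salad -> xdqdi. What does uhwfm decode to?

perch

Shifts by position in three: pos 0: t→y (+5), pos 1: h→k (+3), pos 2: r→w (+5), pos 3: e→h (+3) — repeating every 2. The shifts repeat in a cycle of length 2: positions 0,1,… shift by +5, +3, then the pattern repeats.
Reversing it on uhwfm: u−5=p, h−3=e, w−5=r, f−3=c, m−5=h.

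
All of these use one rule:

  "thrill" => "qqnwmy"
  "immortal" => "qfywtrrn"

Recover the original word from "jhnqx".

slice

The output letters match the input read backwards, each shifted +5: thrill reversed is llirht. Read the word backwards and shift each letter +5.
Reversing it on jhnqx: shift back: j−5=e, h−5=c, n−5=i, q−5=l, x−5=s → ecils; then reverse → slice.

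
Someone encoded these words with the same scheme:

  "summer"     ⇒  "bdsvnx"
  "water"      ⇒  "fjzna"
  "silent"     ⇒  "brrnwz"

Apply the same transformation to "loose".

uxubn

Shifts by position in summer: pos 0: s→b (+9), pos 1: u→d (+9), pos 2: m→s (+6), pos 3: m→v (+9), pos 4: e→n (+9), pos 5: r→x (+6) — repeating every 3. A repeating key of period 3 is used — shifts +9, +9, +6 over and over.
Applying it to loose: l+9=u, o+9=x, o+6=u, s+9=b, e+9=n.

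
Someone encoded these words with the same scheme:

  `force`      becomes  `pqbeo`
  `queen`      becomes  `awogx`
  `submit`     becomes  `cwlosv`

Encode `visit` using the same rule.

fkckd

Shifts by position in force: pos 0: f→p (+10), pos 1: o→q (+2), pos 2: r→b (+10), pos 3: c→e (+2) — repeating every 2. A repeating key of period 2 is used — shifts +10, +2 over and over.
Applying it to visit: v+10=f, i+2=k, s+10=c, i+2=k, t+10=d.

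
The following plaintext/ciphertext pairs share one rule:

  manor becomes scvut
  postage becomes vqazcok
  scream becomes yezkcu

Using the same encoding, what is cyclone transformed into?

Shifts by position in manor: pos 0: m→s (+6), pos 1: a→c (+2), pos 2: n→v (+8), pos 3: o→u (+6), pos 4: r→t (+2) — repeating every 3. It's a Vigenère-style cipher with numeric key [6,2,8]: position i shifts by key[i mod 3].
On cyclone: c+6=i, y+2=a, c+8=k, l+6=r, o+2=q, n+8=v, e+6=k.

iakrqvk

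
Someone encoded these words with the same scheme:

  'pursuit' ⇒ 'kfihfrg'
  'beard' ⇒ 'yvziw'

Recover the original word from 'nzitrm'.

Each pair mirrors across the alphabet (p↔k, u↔f, r↔i): positions sum to 25. Letters are reflected about the middle of the alphabet (position → 25−position): Atbash.
Decoding nzitrm: n↔m, z↔a, i↔r, t↔g, r↔i, m↔n.

margin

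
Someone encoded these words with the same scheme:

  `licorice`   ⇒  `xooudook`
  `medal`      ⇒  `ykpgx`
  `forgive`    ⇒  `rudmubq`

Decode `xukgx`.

Shifts by position in licorice: pos 0: l→x (+12), pos 1: i→o (+6), pos 2: c→o (+12), pos 3: o→u (+6) — repeating every 2. A repeating key of period 2 is used — shifts +12, +6 over and over.
Reversing it on xukgx: x−12=l, u−6=o, k−12=y, g−6=a, x−12=l.

loyal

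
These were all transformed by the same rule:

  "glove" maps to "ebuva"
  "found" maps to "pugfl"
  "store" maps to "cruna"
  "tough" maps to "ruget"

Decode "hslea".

g(6)→e(4) and l(11)→b(1) fit y≡15x+18 (mod 26); the inverse of 15 mod 26 is 7. Treating letters as 0–25, the rule is x ↦ 15x + 18 (mod 26).
Undoing it on hslea: h(7)→7·(7−18)≡1=b; s(18)→7·(18−18)≡0=a; l(11)→7·(11−18)≡3=d; e(4)→7·(4−18)≡6=g; a(0)→7·(0−18)≡4=e (all mod 26).

badge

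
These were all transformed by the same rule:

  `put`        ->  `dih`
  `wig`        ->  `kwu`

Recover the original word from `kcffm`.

Each letter is shifted forward by 14 in the alphabet (a Caesar shift of +14).
Reversing it on kcffm: k−14=w, c−14=o, f−14=r, f−14=r, m−14=y.

worry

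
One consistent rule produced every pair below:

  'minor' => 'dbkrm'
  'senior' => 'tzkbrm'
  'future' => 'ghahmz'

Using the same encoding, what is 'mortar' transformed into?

drmaxm

m(12)→d(3) and i(8)→b(1) fit y≡7x+23 (mod 26); the inverse of 7 mod 26 is 15. This is an affine cipher: with a=0,…,z=25, each position x becomes (7x+23) mod 26.
On mortar: m(12)→7·12+23≡3=d; o(14)→7·14+23≡17=r; r(17)→7·17+23≡12=m; t(19)→7·19+23≡0=a; a(0)→7·0+23≡23=x; r(17)→7·17+23≡12=m (all mod 26).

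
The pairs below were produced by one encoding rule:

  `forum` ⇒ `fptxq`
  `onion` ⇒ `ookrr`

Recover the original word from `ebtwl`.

earth

In forum: f→f is +0, o→p is +1, r→t is +2, u→x is +3 — the shift increases by 1 each position. The shift increases by 1 at each position, starting from +0: 0, 1, 2, ….
Undoing it on ebtwl: e−0=e, b−1=a, t−2=r, w−3=t, l−4=h.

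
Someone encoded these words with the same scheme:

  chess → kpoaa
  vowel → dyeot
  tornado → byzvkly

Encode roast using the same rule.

Two shifts are in play — +10 for a/e/i/o/u, +8 for every other letter.
On roast: r(cons)+8=z, o(vowel)+10=y, a(vowel)+10=k, s(cons)+8=a, t(cons)+8=b.

zykab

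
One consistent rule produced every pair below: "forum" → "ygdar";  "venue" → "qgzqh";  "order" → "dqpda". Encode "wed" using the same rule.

The output letters match the input read backwards, each shifted +12: forum reversed is murof. Read the word backwards and shift each letter +12.
On wed: reverse → dew; then shift: d+12=p, e+12=q, w+12=i.

pqi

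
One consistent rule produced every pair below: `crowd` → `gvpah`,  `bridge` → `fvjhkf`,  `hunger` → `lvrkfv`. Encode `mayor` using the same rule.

The shift depends on letter class: consonant c→g is +4, but vowel o→p is +1. Two shifts are in play — +1 for a/e/i/o/u, +4 for every other letter.
For mayor: m(cons)+4=q, a(vowel)+1=b, y(cons)+4=c, o(vowel)+1=p, r(cons)+4=v.

qbcpv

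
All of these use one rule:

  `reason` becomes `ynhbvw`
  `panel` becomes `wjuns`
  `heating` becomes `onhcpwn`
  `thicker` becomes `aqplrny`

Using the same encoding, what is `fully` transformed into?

mdsuf

A repeating key of period 2 is used — shifts +7, +9 over and over.
Applying it to fully: f+7=m, u+9=d, l+7=s, l+9=u, y+7=f.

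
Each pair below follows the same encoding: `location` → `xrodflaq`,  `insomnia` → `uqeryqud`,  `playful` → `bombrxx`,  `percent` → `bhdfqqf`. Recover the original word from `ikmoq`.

Shifts by position in location: pos 0: l→x (+12), pos 1: o→r (+3), pos 2: c→o (+12), pos 3: a→d (+3) — repeating every 2. A repeating key of period 2 is used — shifts +12, +3 over and over.
Reversing it on ikmoq: i−12=w, k−3=h, m−12=a, o−3=l, q−12=e.

whale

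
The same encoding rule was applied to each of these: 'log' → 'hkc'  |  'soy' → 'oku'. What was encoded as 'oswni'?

swarm

Compare letters: l→h is +22, o→k is +22, g→c is +22 — a constant shift. This is a Caesar cipher with shift 22.
Decoding oswni: o−22=s, s−22=w, w−22=a, n−22=r, i−22=m.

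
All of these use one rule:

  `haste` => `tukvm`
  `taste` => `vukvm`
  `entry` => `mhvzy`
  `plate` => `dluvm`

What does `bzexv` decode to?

h(7)→t(19) and a(0)→u(20) fit y≡11x+20 (mod 26); the inverse of 11 mod 26 is 19. This is an affine cipher: with a=0,…,z=25, each position x becomes (11x+20) mod 26.
Reversing it on bzexv: b(1)→19·(1−20)≡3=d; z(25)→19·(25−20)≡17=r; e(4)→19·(4−20)≡8=i; x(23)→19·(23−20)≡5=f; v(21)→19·(21−20)≡19=t (all mod 26).

drift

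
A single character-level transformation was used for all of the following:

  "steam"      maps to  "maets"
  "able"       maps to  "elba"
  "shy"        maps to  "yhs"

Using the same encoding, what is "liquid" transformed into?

diuqil

The output letters match the input read backwards: steam reversed is maets. The word is simply reversed.
Applying it to liquid: reverse → diuqil.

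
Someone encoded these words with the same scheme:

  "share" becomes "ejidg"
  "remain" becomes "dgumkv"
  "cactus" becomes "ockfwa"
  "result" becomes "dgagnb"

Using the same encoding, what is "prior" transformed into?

Shifts by position in share: pos 0: s→e (+12), pos 1: h→j (+2), pos 2: a→i (+8), pos 3: r→d (+12), pos 4: e→g (+2) — repeating every 3. The shifts repeat in a cycle of length 3: positions 0,1,… shift by +12, +2, +8, then the pattern repeats.
For prior: p+12=b, r+2=t, i+8=q, o+12=a, r+2=t.

btqat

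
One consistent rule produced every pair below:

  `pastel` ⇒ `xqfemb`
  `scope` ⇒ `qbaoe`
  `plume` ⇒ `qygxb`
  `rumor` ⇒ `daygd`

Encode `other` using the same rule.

dqtfa

The output letters match the input read backwards, each shifted +12: pastel reversed is letsap. Read the word backwards and shift each letter +12.
Applying it to other: reverse → rehto; then shift: r+12=d, e+12=q, h+12=t, t+12=f, o+12=a.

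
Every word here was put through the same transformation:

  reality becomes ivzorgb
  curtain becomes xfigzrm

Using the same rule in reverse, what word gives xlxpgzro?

Each pair mirrors across the alphabet (r↔i, e↔v, a↔z): positions sum to 25. Letters are reflected about the middle of the alphabet (position → 25−position): Atbash.
Undoing it on xlxpgzro: x↔c, l↔o, x↔c, p↔k, g↔t, z↔a, r↔i, o↔l.

cocktail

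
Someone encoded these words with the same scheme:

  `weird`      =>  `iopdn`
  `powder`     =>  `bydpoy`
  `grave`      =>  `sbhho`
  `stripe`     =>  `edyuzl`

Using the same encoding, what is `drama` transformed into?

pbhyk

Shifts by position in weird: pos 0: w→i (+12), pos 1: e→o (+10), pos 2: i→p (+7), pos 3: r→d (+12), pos 4: d→n (+10) — repeating every 3. A repeating key of period 3 is used — shifts +12, +10, +7 over and over.
On drama: d+12=p, r+10=b, a+7=h, m+12=y, a+10=k.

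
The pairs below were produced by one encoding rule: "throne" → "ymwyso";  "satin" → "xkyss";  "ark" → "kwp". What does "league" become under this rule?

qokleo

Two shifts are in play — +10 for a/e/i/o/u, +5 for every other letter.
For league: l(cons)+5=q, e(vowel)+10=o, a(vowel)+10=k, g(cons)+5=l, u(vowel)+10=e, e(vowel)+10=o.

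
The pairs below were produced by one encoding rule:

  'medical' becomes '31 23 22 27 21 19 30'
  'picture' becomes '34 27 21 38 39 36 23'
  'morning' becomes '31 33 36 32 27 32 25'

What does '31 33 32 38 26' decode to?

The number is (letter's place in the alphabet, a=1) + 18.
Reversing it on 31 33 32 38 26: 31→(31−18)÷1=13=m, 33→(33−18)÷1=15=o, 32→(32−18)÷1=14=n, 38→(38−18)÷1=20=t, 26→(26−18)÷1=8=h.

month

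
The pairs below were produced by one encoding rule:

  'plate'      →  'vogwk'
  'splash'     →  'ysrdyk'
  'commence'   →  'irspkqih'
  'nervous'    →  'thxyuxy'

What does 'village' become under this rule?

A repeating key of period 2 is used — shifts +6, +3 over and over.
On village: v+6=b, i+3=l, l+6=r, l+3=o, a+6=g, g+3=j, e+6=k.

blrogjk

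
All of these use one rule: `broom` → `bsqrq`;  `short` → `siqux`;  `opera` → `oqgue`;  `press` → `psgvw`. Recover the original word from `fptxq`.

Each letter shifts forward by its position index (0, 1, 2, …) — the shift grows by one for each successive letter.
Undoing it on fptxq: f−0=f, p−1=o, t−2=r, x−3=u, q−4=m.

forum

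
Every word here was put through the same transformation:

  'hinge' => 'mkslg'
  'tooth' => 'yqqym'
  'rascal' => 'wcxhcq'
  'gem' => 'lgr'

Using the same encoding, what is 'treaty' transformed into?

The shift depends on letter class: consonant h→m is +5, but vowel i→k is +2. The rule splits by letter class: vowels +2, consonants +5.
On treaty: t(cons)+5=y, r(cons)+5=w, e(vowel)+2=g, a(vowel)+2=c, t(cons)+5=y, y(cons)+5=d.

ywgcyd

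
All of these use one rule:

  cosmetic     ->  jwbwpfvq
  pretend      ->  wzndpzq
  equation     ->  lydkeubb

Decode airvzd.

In cosmetic: c→j is +7, o→w is +8, s→b is +9, m→w is +10 — the shift increases by 1 each position. Each letter shifts forward by (position + 7), i.e. 7, 8, 9, … — the shift grows by one for each successive letter.
Reversing it on airvzd: a−7=t, i−8=a, r−9=i, v−10=l, z−11=o, d−12=r.

tailor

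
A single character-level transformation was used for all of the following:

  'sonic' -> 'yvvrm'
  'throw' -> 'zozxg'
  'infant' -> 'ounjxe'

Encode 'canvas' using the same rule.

ihvekd

In sonic: s→y is +6, o→v is +7, n→v is +8, i→r is +9 — the shift increases by 1 each position. Letter i (0-indexed) is shifted by i+6, so successive shifts are 6, 7, 8, ….
On canvas: c+6=i, a+7=h, n+8=v, v+9=e, a+10=k, s+11=d.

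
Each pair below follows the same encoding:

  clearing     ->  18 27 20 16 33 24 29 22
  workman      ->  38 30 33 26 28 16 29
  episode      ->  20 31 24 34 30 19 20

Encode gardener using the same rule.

c is letter #3 and maps to 18: an offset of 15. Each letter is replaced by its alphabet position (a=1..z=26) + 15.
On gardener: g=7→22, a=1→16, r=18→33, d=4→19, e=5→20, n=14→29, e=5→20, r=18→33.

22 16 33 19 20 29 20 33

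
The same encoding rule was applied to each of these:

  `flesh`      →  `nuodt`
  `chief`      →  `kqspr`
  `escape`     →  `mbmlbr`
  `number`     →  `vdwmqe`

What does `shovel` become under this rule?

In flesh: f→n is +8, l→u is +9, e→o is +10, s→d is +11 — the shift increases by 1 each position. Each letter shifts forward by (position + 8), i.e. 8, 9, 10, … — the shift grows by one for each successive letter.
Applying it to shovel: s+8=a, h+9=q, o+10=y, v+11=g, e+12=q, l+13=y.

aqygqy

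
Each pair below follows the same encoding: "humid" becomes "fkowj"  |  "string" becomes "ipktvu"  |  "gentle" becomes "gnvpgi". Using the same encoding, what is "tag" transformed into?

Two steps: reverse the string, then apply a Caesar shift of +2.
On tag: reverse → gat; then shift: g+2=i, a+2=c, t+2=v.

icv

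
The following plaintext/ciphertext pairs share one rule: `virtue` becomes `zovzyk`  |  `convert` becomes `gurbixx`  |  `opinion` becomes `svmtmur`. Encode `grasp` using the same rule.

Shifts by position in virtue: pos 0: v→z (+4), pos 1: i→o (+6), pos 2: r→v (+4), pos 3: t→z (+6) — repeating every 2. It's a Vigenère-style cipher with numeric key [4,6]: position i shifts by key[i mod 2].
Applying it to grasp: g+4=k, r+6=x, a+4=e, s+6=y, p+4=t.

kxeyt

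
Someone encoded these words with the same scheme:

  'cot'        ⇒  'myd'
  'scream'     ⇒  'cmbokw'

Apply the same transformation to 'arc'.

kbm

Compare letters: c→m is +10, o→y is +10, t→d is +10 — a constant shift. Every letter moves 10 places later in the alphabet, wrapping around z→a.
For arc: a+10=k, r+10=b, c+10=m.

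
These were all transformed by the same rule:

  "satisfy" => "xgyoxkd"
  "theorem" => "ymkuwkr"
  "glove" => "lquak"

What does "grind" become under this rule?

The shift depends on letter class: consonant s→x is +5, but vowel a→g is +6. Vowels shift forward by 6 and consonants shift forward by 5.
On grind: g(cons)+5=l, r(cons)+5=w, i(vowel)+6=o, n(cons)+5=s, d(cons)+5=i.

lwosi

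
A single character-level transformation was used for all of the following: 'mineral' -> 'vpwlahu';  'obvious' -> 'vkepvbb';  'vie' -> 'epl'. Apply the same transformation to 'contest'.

lvwclbc

The shift depends on letter class: consonant m→v is +9, but vowel i→p is +7. The rule splits by letter class: vowels +7, consonants +9.
On contest: c(cons)+9=l, o(vowel)+7=v, n(cons)+9=w, t(cons)+9=c, e(vowel)+7=l, s(cons)+9=b, t(cons)+9=c.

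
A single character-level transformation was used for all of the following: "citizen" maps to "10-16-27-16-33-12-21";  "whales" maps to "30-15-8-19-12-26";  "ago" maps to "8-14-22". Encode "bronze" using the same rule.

c is letter #3 and maps to 10: an offset of 7. The number is (letter's place in the alphabet, a=1) + 7.
On bronze: b=2→9, r=18→25, o=15→22, n=14→21, z=26→33, e=5→12.

9-25-22-21-33-12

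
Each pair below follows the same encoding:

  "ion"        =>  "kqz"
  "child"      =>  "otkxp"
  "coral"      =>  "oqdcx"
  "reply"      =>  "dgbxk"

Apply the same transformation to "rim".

The shift depends on letter class: consonant n→z is +12, but vowel i→k is +2. Two shifts are in play — +2 for a/e/i/o/u, +12 for every other letter.
For rim: r(cons)+12=d, i(vowel)+2=k, m(cons)+12=y.

dky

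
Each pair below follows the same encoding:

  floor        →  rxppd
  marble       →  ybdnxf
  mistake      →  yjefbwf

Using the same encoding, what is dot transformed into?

Two shifts are in play — +1 for a/e/i/o/u, +12 for every other letter.
On dot: d(cons)+12=p, o(vowel)+1=p, t(cons)+12=f.

ppf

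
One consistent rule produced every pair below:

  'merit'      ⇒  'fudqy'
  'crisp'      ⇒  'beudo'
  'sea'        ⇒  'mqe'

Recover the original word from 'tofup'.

The output letters match the input read backwards, each shifted +12: merit reversed is tirem. The word is reversed, then every letter is shifted forward by 12.
Undoing it on tofup: shift back: t−12=h, o−12=c, f−12=t, u−12=i, p−12=d → hctid; then reverse → ditch.

ditch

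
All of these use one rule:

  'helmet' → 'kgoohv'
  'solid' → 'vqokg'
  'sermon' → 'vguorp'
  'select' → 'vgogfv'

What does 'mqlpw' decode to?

Shifts by position in helmet: pos 0: h→k (+3), pos 1: e→g (+2), pos 2: l→o (+3), pos 3: m→o (+2) — repeating every 2. A repeating key of period 2 is used — shifts +3, +2 over and over.
Undoing it on mqlpw: m−3=j, q−2=o, l−3=i, p−2=n, w−3=t.

joint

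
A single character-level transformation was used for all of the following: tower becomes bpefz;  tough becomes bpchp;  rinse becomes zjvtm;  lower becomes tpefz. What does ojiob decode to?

Shifts by position in tower: pos 0: t→b (+8), pos 1: o→p (+1), pos 2: w→e (+8), pos 3: e→f (+1) — repeating every 2. It's a Vigenère-style cipher with numeric key [8,1]: position i shifts by key[i mod 2].
Decoding ojiob: o−8=g, j−1=i, i−8=a, o−1=n, b−8=t.

giant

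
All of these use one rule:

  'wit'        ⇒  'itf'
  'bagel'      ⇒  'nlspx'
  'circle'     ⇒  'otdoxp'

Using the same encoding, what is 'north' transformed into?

The shift depends on letter class: consonant w→i is +12, but vowel i→t is +11. The rule splits by letter class: vowels +11, consonants +12.
For north: n(cons)+12=z, o(vowel)+11=z, r(cons)+12=d, t(cons)+12=f, h(cons)+12=t.

zzdft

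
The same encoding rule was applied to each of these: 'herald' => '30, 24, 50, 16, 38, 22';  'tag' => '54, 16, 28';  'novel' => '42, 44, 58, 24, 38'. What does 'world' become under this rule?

h(#8)→30 and e(#5)→24: differences scale by 2, so n = 2·pos + 14. The formula is n = 2×(alphabet index, a=1) + 14.
Applying it to world: w=23→60, o=15→44, r=18→50, l=12→38, d=4→22.

60, 44, 50, 38, 22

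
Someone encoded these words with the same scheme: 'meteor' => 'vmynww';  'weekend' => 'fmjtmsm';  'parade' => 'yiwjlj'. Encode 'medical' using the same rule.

vmirkfu

Shifts by position in meteor: pos 0: m→v (+9), pos 1: e→m (+8), pos 2: t→y (+5), pos 3: e→n (+9), pos 4: o→w (+8), pos 5: r→w (+5) — repeating every 3. A repeating key of period 3 is used — shifts +9, +8, +5 over and over.
Applying it to medical: m+9=v, e+8=m, d+5=i, i+9=r, c+8=k, a+5=f, l+9=u.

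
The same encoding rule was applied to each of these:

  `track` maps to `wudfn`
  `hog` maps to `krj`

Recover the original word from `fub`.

cry

This is a Caesar cipher with shift 3.
Reversing it on fub: f−3=c, u−3=r, b−3=y.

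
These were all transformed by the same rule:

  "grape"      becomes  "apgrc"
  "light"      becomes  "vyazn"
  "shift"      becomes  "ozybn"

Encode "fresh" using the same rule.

g(6)→a(0) and r(17)→p(15) fit y≡25x+6 (mod 26); the inverse of 25 mod 26 is 25. Treating letters as 0–25, the rule is x ↦ 25x + 6 (mod 26).
For fresh: f(5)→25·5+6≡1=b; r(17)→25·17+6≡15=p; e(4)→25·4+6≡2=c; s(18)→25·18+6≡14=o; h(7)→25·7+6≡25=z (all mod 26).

bpcoz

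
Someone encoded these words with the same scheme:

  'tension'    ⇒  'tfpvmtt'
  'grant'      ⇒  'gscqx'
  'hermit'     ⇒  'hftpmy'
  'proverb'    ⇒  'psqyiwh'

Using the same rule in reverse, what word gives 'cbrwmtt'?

In tension: t→t is +0, e→f is +1, n→p is +2, s→v is +3 — the shift increases by 1 each position. The shift increases by 1 at each position, starting from +0: 0, 1, 2, ….
Decoding cbrwmtt: c−0=c, b−1=a, r−2=p, w−3=t, m−4=i, t−5=o, t−6=n.

caption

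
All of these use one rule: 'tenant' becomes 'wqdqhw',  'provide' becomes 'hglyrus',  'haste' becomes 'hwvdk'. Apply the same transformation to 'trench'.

The output letters match the input read backwards, each shifted +3: tenant reversed is tnanet. Read the word backwards and shift each letter +3.
Applying it to trench: reverse → hcnert; then shift: h+3=k, c+3=f, n+3=q, e+3=h, r+3=u, t+3=w.

kfqhuw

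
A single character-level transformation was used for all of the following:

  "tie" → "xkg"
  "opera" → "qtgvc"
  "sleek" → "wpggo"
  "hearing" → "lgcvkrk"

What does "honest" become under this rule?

lqrgwx

The shift depends on letter class: consonant t→x is +4, but vowel i→k is +2. The rule splits by letter class: vowels +2, consonants +4.
For honest: h(cons)+4=l, o(vowel)+2=q, n(cons)+4=r, e(vowel)+2=g, s(cons)+4=w, t(cons)+4=x.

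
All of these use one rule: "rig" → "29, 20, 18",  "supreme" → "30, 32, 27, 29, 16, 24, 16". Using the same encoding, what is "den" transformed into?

r is letter #18 and maps to 29: an offset of 11. Each letter is replaced by its alphabet position (a=1..z=26) + 11.
Applying it to den: d=4→15, e=5→16, n=14→25.

15, 16, 25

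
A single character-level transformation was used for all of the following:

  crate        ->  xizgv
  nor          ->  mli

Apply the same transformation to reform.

ivulin

Letters are reflected about the middle of the alphabet (position → 25−position): Atbash.
Applying it to reform: r↔i, e↔v, f↔u, o↔l, r↔i, m↔n.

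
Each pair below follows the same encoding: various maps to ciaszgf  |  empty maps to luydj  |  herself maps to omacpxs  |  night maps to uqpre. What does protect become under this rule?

wzxdpog

In various: v→c is +7, a→i is +8, r→a is +9, i→s is +10 — the shift increases by 1 each position. The shift increases by 1 at each position, starting from +7: 7, 8, 9, ….
On protect: p+7=w, r+8=z, o+9=x, t+10=d, e+11=p, c+12=o, t+13=g.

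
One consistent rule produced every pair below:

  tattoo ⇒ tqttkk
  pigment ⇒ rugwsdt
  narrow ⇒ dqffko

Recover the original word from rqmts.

paste

This is an affine cipher: with a=0,…,z=25, each position x becomes (7x+16) mod 26.
Undoing it on rqmts: r(17)→15·(17−16)≡15=p; q(16)→15·(16−16)≡0=a; m(12)→15·(12−16)≡18=s; t(19)→15·(19−16)≡19=t; s(18)→15·(18−16)≡4=e (all mod 26).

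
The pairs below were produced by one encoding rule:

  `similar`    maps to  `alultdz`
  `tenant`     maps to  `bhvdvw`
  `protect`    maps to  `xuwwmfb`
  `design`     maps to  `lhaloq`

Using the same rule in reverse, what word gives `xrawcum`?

Shifts by position in similar: pos 0: s→a (+8), pos 1: i→l (+3), pos 2: m→u (+8), pos 3: i→l (+3) — repeating every 2. It's a Vigenère-style cipher with numeric key [8,3]: position i shifts by key[i mod 2].
Decoding xrawcum: x−8=p, r−3=o, a−8=s, w−3=t, c−8=u, u−3=r, m−8=e.

posture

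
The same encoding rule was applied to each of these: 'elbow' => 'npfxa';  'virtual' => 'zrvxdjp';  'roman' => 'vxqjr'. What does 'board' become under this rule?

The shift depends on letter class: consonant l→p is +4, but vowel e→n is +9. Vowels shift forward by 9 and consonants shift forward by 4.
Applying it to board: b(cons)+4=f, o(vowel)+9=x, a(vowel)+9=j, r(cons)+4=v, d(cons)+4=h.

fxjvh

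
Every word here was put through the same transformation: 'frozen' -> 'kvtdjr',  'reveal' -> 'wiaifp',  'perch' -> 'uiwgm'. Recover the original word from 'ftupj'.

apple

It's a Vigenère-style cipher with numeric key [5,4]: position i shifts by key[i mod 2].
Undoing it on ftupj: f−5=a, t−4=p, u−5=p, p−4=l, j−5=e.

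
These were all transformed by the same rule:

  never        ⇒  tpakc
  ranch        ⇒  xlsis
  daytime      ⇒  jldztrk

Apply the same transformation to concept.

izsipuz

Shifts by position in never: pos 0: n→t (+6), pos 1: e→p (+11), pos 2: v→a (+5), pos 3: e→k (+6), pos 4: r→c (+11) — repeating every 3. The shifts repeat in a cycle of length 3: positions 0,1,… shift by +6, +11, +5, then the pattern repeats.
For concept: c+6=i, o+11=z, n+5=s, c+6=i, e+11=p, p+5=u, t+6=z.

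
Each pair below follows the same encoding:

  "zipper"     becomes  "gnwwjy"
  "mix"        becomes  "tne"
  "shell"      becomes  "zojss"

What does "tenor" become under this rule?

The shift depends on letter class: consonant z→g is +7, but vowel i→n is +5. Two shifts are in play — +5 for a/e/i/o/u, +7 for every other letter.
For tenor: t(cons)+7=a, e(vowel)+5=j, n(cons)+7=u, o(vowel)+5=t, r(cons)+7=y.

ajuty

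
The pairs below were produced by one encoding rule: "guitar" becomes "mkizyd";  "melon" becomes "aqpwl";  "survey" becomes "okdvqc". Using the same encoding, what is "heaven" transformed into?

xqyvql

g(6)→m(12) and u(20)→k(10) fit y≡11x+24 (mod 26); the inverse of 11 mod 26 is 19. Treating letters as 0–25, the rule is x ↦ 11x + 24 (mod 26).
For heaven: h(7)→11·7+24≡23=x; e(4)→11·4+24≡16=q; a(0)→11·0+24≡24=y; v(21)→11·21+24≡21=v; e(4)→11·4+24≡16=q; n(13)→11·13+24≡11=l (all mod 26).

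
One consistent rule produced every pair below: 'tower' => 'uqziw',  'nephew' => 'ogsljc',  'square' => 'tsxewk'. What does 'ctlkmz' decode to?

In tower: t→u is +1, o→q is +2, w→z is +3, e→i is +4 — the shift increases by 1 each position. Letter i (0-indexed) is shifted by i+1, so successive shifts are 1, 2, 3, ….
Decoding ctlkmz: c−1=b, t−2=r, l−3=i, k−4=g, m−5=h, z−6=t.

bright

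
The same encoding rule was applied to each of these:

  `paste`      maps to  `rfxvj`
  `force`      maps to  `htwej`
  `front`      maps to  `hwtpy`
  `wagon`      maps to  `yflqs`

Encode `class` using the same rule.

Shifts by position in paste: pos 0: p→r (+2), pos 1: a→f (+5), pos 2: s→x (+5), pos 3: t→v (+2), pos 4: e→j (+5) — repeating every 3. A repeating key of period 3 is used — shifts +2, +5, +5 over and over.
On class: c+2=e, l+5=q, a+5=f, s+2=u, s+5=x.

eqfux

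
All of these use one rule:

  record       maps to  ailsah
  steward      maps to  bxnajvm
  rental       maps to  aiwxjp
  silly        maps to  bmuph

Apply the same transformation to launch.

uedrll

A repeating key of period 2 is used — shifts +9, +4 over and over.
For launch: l+9=u, a+4=e, u+9=d, n+4=r, c+9=l, h+4=l.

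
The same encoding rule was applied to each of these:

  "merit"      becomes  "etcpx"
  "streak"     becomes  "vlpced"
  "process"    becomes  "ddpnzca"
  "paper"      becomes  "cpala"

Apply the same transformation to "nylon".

yzwjy

The output letters match the input read backwards, each shifted +11: merit reversed is tirem. Read the word backwards and shift each letter +11.
On nylon: reverse → nolyn; then shift: n+11=y, o+11=z, l+11=w, y+11=j, n+11=y.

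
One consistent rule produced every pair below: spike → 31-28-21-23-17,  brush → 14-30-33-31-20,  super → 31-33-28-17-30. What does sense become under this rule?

31-17-26-31-17

s is letter #19 and maps to 31: an offset of 12. Each letter is replaced by its alphabet position (a=1..z=26) + 12.
On sense: s=19→31, e=5→17, n=14→26, s=19→31, e=5→17.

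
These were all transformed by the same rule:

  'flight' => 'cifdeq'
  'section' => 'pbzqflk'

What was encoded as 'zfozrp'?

Compare letters: f→c is +23, l→i is +23, i→f is +23 — a constant shift. Every letter moves 23 places later in the alphabet, wrapping around z→a.
Undoing it on zfozrp: z−23=c, f−23=i, o−23=r, z−23=c, r−23=u, p−23=s.

circus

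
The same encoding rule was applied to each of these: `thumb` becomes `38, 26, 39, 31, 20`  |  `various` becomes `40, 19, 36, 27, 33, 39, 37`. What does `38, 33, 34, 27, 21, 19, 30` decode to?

topical

Each letter is replaced by its alphabet position (a=1..z=26) + 18.
Undoing it on 38, 33, 34, 27, 21, 19, 30: 38→(38−18)÷1=20=t, 33→(33−18)÷1=15=o, 34→(34−18)÷1=16=p, 27→(27−18)÷1=9=i, 21→(21−18)÷1=3=c, 19→(19−18)÷1=1=a, 30→(30−18)÷1=12=l.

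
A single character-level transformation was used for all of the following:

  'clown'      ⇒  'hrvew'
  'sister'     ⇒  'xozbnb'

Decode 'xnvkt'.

shock

Letter i (0-indexed) is shifted by i+5, so successive shifts are 5, 6, 7, ….
Decoding xnvkt: x−5=s, n−6=h, v−7=o, k−8=c, t−9=k.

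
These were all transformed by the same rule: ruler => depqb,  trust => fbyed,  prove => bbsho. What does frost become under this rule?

rbsed

It's a Vigenère-style cipher with numeric key [12,10,4]: position i shifts by key[i mod 3].
On frost: f+12=r, r+10=b, o+4=s, s+12=e, t+10=d.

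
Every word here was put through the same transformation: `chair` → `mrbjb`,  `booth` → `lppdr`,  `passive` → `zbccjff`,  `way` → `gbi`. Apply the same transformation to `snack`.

cxbmu

The shift depends on letter class: consonant c→m is +10, but vowel a→b is +1. The rule splits by letter class: vowels +1, consonants +10.
Applying it to snack: s(cons)+10=c, n(cons)+10=x, a(vowel)+1=b, c(cons)+10=m, k(cons)+10=u.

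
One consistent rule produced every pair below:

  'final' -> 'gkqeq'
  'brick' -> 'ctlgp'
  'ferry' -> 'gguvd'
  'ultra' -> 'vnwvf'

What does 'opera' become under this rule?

prhvf

The shift increases by 1 at each position, starting from +1: 1, 2, 3, ….
For opera: o+1=p, p+2=r, e+3=h, r+4=v, a+5=f.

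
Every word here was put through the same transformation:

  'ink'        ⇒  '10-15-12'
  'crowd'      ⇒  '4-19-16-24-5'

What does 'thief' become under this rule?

21-9-10-6-7

i is letter #9 and maps to 10: an offset of 1. The number is (letter's place in the alphabet, a=1) + 1.
On thief: t=20→21, h=8→9, i=9→10, e=5→6, f=6→7.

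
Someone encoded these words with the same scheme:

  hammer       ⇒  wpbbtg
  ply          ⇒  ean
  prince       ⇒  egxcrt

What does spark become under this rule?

hepgz

Compare letters: h→w is +15, a→p is +15, m→b is +15 — a constant shift. Every letter moves 15 places later in the alphabet, wrapping around z→a.
Applying it to spark: s+15=h, p+15=e, a+15=p, r+15=g, k+15=z.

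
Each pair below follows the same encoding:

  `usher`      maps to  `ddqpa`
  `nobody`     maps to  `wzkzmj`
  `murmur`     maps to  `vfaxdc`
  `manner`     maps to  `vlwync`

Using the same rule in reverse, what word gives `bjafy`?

syrup

Shifts by position in usher: pos 0: u→d (+9), pos 1: s→d (+11), pos 2: h→q (+9), pos 3: e→p (+11) — repeating every 2. The shifts repeat in a cycle of length 2: positions 0,1,… shift by +9, +11, then the pattern repeats.
Undoing it on bjafy: b−9=s, j−11=y, a−9=r, f−11=u, y−9=p.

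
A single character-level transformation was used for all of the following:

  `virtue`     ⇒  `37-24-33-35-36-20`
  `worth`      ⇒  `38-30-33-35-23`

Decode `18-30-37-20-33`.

v is letter #22 and maps to 37: an offset of 15. Each letter is replaced by its alphabet position (a=1..z=26) + 15.
Reversing it on 18-30-37-20-33: 18→(18−15)÷1=3=c, 30→(30−15)÷1=15=o, 37→(37−15)÷1=22=v, 20→(20−15)÷1=5=e, 33→(33−15)÷1=18=r.

cover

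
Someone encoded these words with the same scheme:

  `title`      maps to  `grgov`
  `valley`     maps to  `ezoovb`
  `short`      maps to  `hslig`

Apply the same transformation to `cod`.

Letters are reflected about the middle of the alphabet (position → 25−position): Atbash.
On cod: c↔x, o↔l, d↔w.

xlw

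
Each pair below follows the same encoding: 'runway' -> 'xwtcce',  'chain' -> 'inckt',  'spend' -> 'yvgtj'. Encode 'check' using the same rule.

ingiq

The shift depends on letter class: consonant r→x is +6, but vowel u→w is +2. Two shifts are in play — +2 for a/e/i/o/u, +6 for every other letter.
For check: c(cons)+6=i, h(cons)+6=n, e(vowel)+2=g, c(cons)+6=i, k(cons)+6=q.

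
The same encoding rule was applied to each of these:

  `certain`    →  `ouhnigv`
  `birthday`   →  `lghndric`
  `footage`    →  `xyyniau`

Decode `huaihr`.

c(2)→o(14) and e(4)→u(20) fit y≡3x+8 (mod 26); the inverse of 3 mod 26 is 9. Each letter's alphabet position (a=0..z=25) is mapped through 3·x+8 mod 26 — an affine cipher.
Undoing it on huaihr: h(7)→9·(7−8)≡17=r; u(20)→9·(20−8)≡4=e; a(0)→9·(0−8)≡6=g; i(8)→9·(8−8)≡0=a; h(7)→9·(7−8)≡17=r; r(17)→9·(17−8)≡3=d (all mod 26).

regard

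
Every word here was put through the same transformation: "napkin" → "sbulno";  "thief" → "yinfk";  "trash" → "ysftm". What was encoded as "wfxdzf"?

The shifts repeat in a cycle of length 2: positions 0,1,… shift by +5, +1, then the pattern repeats.
Decoding wfxdzf: w−5=r, f−1=e, x−5=s, d−1=c, z−5=u, f−1=e.

rescue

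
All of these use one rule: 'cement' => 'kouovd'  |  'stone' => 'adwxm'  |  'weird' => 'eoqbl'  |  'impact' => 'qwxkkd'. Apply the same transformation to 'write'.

Shifts by position in cement: pos 0: c→k (+8), pos 1: e→o (+10), pos 2: m→u (+8), pos 3: e→o (+10) — repeating every 2. It's a Vigenère-style cipher with numeric key [8,10]: position i shifts by key[i mod 2].
On write: w+8=e, r+10=b, i+8=q, t+10=d, e+8=m.

ebqdm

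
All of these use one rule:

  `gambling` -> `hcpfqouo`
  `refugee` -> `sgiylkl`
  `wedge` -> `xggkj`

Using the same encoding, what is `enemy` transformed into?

In gambling: g→h is +1, a→c is +2, m→p is +3, b→f is +4 — the shift increases by 1 each position. Letter i (0-indexed) is shifted by i+1, so successive shifts are 1, 2, 3, ….
Applying it to enemy: e+1=f, n+2=p, e+3=h, m+4=q, y+5=d.

fphqd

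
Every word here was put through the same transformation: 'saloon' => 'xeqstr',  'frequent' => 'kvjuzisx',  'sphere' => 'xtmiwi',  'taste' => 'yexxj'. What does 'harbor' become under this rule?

Shifts by position in saloon: pos 0: s→x (+5), pos 1: a→e (+4), pos 2: l→q (+5), pos 3: o→s (+4) — repeating every 2. A repeating key of period 2 is used — shifts +5, +4 over and over.
On harbor: h+5=m, a+4=e, r+5=w, b+4=f, o+5=t, r+4=v.

mewftv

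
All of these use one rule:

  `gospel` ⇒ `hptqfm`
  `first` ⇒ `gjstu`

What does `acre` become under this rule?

Compare letters: g→h is +1, o→p is +1, s→t is +1 — a constant shift. It's a constant shift of +1 (ROT1).
Applying it to acre: a+1=b, c+1=d, r+1=s, e+1=f.

bdsf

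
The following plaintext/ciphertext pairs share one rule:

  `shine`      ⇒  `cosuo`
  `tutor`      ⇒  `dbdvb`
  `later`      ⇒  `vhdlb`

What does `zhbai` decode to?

Shifts by position in shine: pos 0: s→c (+10), pos 1: h→o (+7), pos 2: i→s (+10), pos 3: n→u (+7) — repeating every 2. The shifts repeat in a cycle of length 2: positions 0,1,… shift by +10, +7, then the pattern repeats.
Undoing it on zhbai: z−10=p, h−7=a, b−10=r, a−7=t, i−10=y.

party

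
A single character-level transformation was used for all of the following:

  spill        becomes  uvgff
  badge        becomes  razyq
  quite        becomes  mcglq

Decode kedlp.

worth

Each letter's alphabet position (a=0..z=25) is mapped through 17·x+0 mod 26 — an affine cipher.
Decoding kedlp: k(10)→23·(10−0)≡22=w; e(4)→23·(4−0)≡14=o; d(3)→23·(3−0)≡17=r; l(11)→23·(11−0)≡19=t; p(15)→23·(15−0)≡7=h (all mod 26).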